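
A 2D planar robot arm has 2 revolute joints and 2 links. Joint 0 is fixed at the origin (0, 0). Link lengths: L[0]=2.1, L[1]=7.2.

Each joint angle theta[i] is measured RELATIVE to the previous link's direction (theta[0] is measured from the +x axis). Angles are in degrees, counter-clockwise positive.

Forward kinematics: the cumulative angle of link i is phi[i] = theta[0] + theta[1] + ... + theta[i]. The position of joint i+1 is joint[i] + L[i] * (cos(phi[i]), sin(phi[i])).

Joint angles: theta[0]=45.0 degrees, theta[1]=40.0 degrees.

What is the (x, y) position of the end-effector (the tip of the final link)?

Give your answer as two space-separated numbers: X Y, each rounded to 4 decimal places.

joint[0] = (0.0000, 0.0000)  (base)
link 0: phi[0] = 45 = 45 deg
  cos(45 deg) = 0.7071, sin(45 deg) = 0.7071
  joint[1] = (0.0000, 0.0000) + 2.1 * (0.7071, 0.7071) = (0.0000 + 1.4849, 0.0000 + 1.4849) = (1.4849, 1.4849)
link 1: phi[1] = 45 + 40 = 85 deg
  cos(85 deg) = 0.0872, sin(85 deg) = 0.9962
  joint[2] = (1.4849, 1.4849) + 7.2 * (0.0872, 0.9962) = (1.4849 + 0.6275, 1.4849 + 7.1726) = (2.1124, 8.6575)
End effector: (2.1124, 8.6575)

Answer: 2.1124 8.6575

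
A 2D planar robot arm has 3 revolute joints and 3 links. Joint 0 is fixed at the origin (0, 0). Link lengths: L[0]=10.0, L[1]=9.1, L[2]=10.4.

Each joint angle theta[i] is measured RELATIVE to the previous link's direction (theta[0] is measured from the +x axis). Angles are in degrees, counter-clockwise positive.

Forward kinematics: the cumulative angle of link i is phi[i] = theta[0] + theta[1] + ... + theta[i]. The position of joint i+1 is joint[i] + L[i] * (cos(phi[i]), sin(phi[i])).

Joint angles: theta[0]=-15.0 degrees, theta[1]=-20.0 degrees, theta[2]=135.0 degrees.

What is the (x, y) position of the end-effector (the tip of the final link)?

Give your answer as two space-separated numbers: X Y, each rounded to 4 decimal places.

Answer: 15.3076 2.4343

Derivation:
joint[0] = (0.0000, 0.0000)  (base)
link 0: phi[0] = -15 = -15 deg
  cos(-15 deg) = 0.9659, sin(-15 deg) = -0.2588
  joint[1] = (0.0000, 0.0000) + 10 * (0.9659, -0.2588) = (0.0000 + 9.6593, 0.0000 + -2.5882) = (9.6593, -2.5882)
link 1: phi[1] = -15 + -20 = -35 deg
  cos(-35 deg) = 0.8192, sin(-35 deg) = -0.5736
  joint[2] = (9.6593, -2.5882) + 9.1 * (0.8192, -0.5736) = (9.6593 + 7.4543, -2.5882 + -5.2195) = (17.1135, -7.8077)
link 2: phi[2] = -15 + -20 + 135 = 100 deg
  cos(100 deg) = -0.1736, sin(100 deg) = 0.9848
  joint[3] = (17.1135, -7.8077) + 10.4 * (-0.1736, 0.9848) = (17.1135 + -1.8059, -7.8077 + 10.2420) = (15.3076, 2.4343)
End effector: (15.3076, 2.4343)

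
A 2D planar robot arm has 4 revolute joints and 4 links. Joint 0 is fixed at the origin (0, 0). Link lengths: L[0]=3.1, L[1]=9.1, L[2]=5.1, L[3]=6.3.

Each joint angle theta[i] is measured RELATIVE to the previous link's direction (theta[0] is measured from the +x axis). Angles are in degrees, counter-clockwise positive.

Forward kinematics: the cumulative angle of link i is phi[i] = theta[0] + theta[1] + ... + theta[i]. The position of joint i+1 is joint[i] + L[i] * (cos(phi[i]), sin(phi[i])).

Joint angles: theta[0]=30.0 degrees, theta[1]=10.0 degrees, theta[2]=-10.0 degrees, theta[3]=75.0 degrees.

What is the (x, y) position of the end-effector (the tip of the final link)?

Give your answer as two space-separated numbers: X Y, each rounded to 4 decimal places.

Answer: 12.4419 16.0347

Derivation:
joint[0] = (0.0000, 0.0000)  (base)
link 0: phi[0] = 30 = 30 deg
  cos(30 deg) = 0.8660, sin(30 deg) = 0.5000
  joint[1] = (0.0000, 0.0000) + 3.1 * (0.8660, 0.5000) = (0.0000 + 2.6847, 0.0000 + 1.5500) = (2.6847, 1.5500)
link 1: phi[1] = 30 + 10 = 40 deg
  cos(40 deg) = 0.7660, sin(40 deg) = 0.6428
  joint[2] = (2.6847, 1.5500) + 9.1 * (0.7660, 0.6428) = (2.6847 + 6.9710, 1.5500 + 5.8494) = (9.6557, 7.3994)
link 2: phi[2] = 30 + 10 + -10 = 30 deg
  cos(30 deg) = 0.8660, sin(30 deg) = 0.5000
  joint[3] = (9.6557, 7.3994) + 5.1 * (0.8660, 0.5000) = (9.6557 + 4.4167, 7.3994 + 2.5500) = (14.0724, 9.9494)
link 3: phi[3] = 30 + 10 + -10 + 75 = 105 deg
  cos(105 deg) = -0.2588, sin(105 deg) = 0.9659
  joint[4] = (14.0724, 9.9494) + 6.3 * (-0.2588, 0.9659) = (14.0724 + -1.6306, 9.9494 + 6.0853) = (12.4419, 16.0347)
End effector: (12.4419, 16.0347)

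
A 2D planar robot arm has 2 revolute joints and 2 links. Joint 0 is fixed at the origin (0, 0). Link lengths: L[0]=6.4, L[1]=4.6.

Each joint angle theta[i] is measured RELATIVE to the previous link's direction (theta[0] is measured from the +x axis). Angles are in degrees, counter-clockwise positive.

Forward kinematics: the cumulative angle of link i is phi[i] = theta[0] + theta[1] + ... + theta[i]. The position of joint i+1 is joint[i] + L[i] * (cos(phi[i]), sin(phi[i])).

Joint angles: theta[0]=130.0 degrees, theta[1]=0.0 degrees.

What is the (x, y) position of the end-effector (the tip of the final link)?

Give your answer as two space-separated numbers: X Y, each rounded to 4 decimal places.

Answer: -7.0707 8.4265

Derivation:
joint[0] = (0.0000, 0.0000)  (base)
link 0: phi[0] = 130 = 130 deg
  cos(130 deg) = -0.6428, sin(130 deg) = 0.7660
  joint[1] = (0.0000, 0.0000) + 6.4 * (-0.6428, 0.7660) = (0.0000 + -4.1138, 0.0000 + 4.9027) = (-4.1138, 4.9027)
link 1: phi[1] = 130 + 0 = 130 deg
  cos(130 deg) = -0.6428, sin(130 deg) = 0.7660
  joint[2] = (-4.1138, 4.9027) + 4.6 * (-0.6428, 0.7660) = (-4.1138 + -2.9568, 4.9027 + 3.5238) = (-7.0707, 8.4265)
End effector: (-7.0707, 8.4265)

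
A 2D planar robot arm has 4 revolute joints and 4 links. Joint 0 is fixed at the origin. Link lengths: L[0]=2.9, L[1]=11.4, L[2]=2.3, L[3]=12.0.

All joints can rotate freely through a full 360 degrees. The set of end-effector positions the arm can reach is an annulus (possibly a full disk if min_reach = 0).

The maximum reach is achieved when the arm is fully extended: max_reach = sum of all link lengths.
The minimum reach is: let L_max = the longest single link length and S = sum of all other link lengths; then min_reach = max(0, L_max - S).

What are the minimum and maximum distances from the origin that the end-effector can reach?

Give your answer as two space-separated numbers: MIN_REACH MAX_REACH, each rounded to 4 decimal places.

Link lengths: [2.9, 11.4, 2.3, 12.0]
max_reach = 2.9 + 11.4 + 2.3 + 12 = 28.6
L_max = max([2.9, 11.4, 2.3, 12.0]) = 12
S (sum of others) = 28.6 - 12 = 16.6
min_reach = max(0, 12 - 16.6) = max(0, -4.6) = 0

Answer: 0.0000 28.6000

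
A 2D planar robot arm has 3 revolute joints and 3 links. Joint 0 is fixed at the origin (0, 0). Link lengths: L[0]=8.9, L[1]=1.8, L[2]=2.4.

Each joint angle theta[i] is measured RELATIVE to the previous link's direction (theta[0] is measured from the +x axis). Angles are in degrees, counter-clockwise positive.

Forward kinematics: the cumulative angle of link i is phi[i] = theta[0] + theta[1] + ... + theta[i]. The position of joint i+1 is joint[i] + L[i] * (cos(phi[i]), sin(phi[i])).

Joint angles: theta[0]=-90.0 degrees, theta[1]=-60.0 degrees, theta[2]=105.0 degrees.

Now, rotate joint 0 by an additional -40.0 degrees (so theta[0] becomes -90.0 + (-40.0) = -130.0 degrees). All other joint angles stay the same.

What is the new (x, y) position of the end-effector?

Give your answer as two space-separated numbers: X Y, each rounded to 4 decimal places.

joint[0] = (0.0000, 0.0000)  (base)
link 0: phi[0] = -130 = -130 deg
  cos(-130 deg) = -0.6428, sin(-130 deg) = -0.7660
  joint[1] = (0.0000, 0.0000) + 8.9 * (-0.6428, -0.7660) = (0.0000 + -5.7208, 0.0000 + -6.8178) = (-5.7208, -6.8178)
link 1: phi[1] = -130 + -60 = -190 deg
  cos(-190 deg) = -0.9848, sin(-190 deg) = 0.1736
  joint[2] = (-5.7208, -6.8178) + 1.8 * (-0.9848, 0.1736) = (-5.7208 + -1.7727, -6.8178 + 0.3126) = (-7.4935, -6.5052)
link 2: phi[2] = -130 + -60 + 105 = -85 deg
  cos(-85 deg) = 0.0872, sin(-85 deg) = -0.9962
  joint[3] = (-7.4935, -6.5052) + 2.4 * (0.0872, -0.9962) = (-7.4935 + 0.2092, -6.5052 + -2.3909) = (-7.2843, -8.8961)
End effector: (-7.2843, -8.8961)

Answer: -7.2843 -8.8961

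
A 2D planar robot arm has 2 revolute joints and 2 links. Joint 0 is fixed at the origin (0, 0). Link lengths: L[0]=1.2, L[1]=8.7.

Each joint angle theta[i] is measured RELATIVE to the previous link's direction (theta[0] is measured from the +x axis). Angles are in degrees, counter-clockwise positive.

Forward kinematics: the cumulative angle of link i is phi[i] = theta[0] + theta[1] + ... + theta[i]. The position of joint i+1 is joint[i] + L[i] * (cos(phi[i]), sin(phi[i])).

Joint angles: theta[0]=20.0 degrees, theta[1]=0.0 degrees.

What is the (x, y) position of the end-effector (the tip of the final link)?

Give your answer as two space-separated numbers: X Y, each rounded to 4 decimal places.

Answer: 9.3030 3.3860

Derivation:
joint[0] = (0.0000, 0.0000)  (base)
link 0: phi[0] = 20 = 20 deg
  cos(20 deg) = 0.9397, sin(20 deg) = 0.3420
  joint[1] = (0.0000, 0.0000) + 1.2 * (0.9397, 0.3420) = (0.0000 + 1.1276, 0.0000 + 0.4104) = (1.1276, 0.4104)
link 1: phi[1] = 20 + 0 = 20 deg
  cos(20 deg) = 0.9397, sin(20 deg) = 0.3420
  joint[2] = (1.1276, 0.4104) + 8.7 * (0.9397, 0.3420) = (1.1276 + 8.1753, 0.4104 + 2.9756) = (9.3030, 3.3860)
End effector: (9.3030, 3.3860)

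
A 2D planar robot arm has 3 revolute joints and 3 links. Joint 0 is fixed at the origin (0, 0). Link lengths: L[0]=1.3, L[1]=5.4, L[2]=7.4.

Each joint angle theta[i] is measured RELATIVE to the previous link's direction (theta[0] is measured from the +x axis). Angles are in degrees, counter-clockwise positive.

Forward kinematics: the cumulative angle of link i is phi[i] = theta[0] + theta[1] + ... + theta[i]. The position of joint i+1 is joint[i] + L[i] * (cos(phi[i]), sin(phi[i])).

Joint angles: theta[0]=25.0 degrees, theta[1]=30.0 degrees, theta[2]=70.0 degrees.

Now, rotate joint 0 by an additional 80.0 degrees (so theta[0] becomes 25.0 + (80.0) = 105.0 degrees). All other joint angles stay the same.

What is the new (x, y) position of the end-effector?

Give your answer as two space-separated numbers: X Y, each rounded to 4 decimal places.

Answer: -10.8615 1.9467

Derivation:
joint[0] = (0.0000, 0.0000)  (base)
link 0: phi[0] = 105 = 105 deg
  cos(105 deg) = -0.2588, sin(105 deg) = 0.9659
  joint[1] = (0.0000, 0.0000) + 1.3 * (-0.2588, 0.9659) = (0.0000 + -0.3365, 0.0000 + 1.2557) = (-0.3365, 1.2557)
link 1: phi[1] = 105 + 30 = 135 deg
  cos(135 deg) = -0.7071, sin(135 deg) = 0.7071
  joint[2] = (-0.3365, 1.2557) + 5.4 * (-0.7071, 0.7071) = (-0.3365 + -3.8184, 1.2557 + 3.8184) = (-4.1548, 5.0741)
link 2: phi[2] = 105 + 30 + 70 = 205 deg
  cos(205 deg) = -0.9063, sin(205 deg) = -0.4226
  joint[3] = (-4.1548, 5.0741) + 7.4 * (-0.9063, -0.4226) = (-4.1548 + -6.7067, 5.0741 + -3.1274) = (-10.8615, 1.9467)
End effector: (-10.8615, 1.9467)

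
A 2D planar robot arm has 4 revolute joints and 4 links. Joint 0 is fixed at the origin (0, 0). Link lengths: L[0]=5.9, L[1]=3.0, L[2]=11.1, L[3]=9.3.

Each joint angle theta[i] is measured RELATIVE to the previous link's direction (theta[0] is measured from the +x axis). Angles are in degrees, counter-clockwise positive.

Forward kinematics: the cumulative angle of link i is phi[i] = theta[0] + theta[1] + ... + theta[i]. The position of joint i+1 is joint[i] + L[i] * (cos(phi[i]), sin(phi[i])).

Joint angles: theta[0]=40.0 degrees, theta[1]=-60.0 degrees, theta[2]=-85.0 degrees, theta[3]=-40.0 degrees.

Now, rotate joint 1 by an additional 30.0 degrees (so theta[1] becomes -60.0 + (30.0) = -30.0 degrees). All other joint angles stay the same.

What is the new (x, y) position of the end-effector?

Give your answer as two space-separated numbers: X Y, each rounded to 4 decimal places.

Answer: 6.4166 -14.8370

Derivation:
joint[0] = (0.0000, 0.0000)  (base)
link 0: phi[0] = 40 = 40 deg
  cos(40 deg) = 0.7660, sin(40 deg) = 0.6428
  joint[1] = (0.0000, 0.0000) + 5.9 * (0.7660, 0.6428) = (0.0000 + 4.5197, 0.0000 + 3.7924) = (4.5197, 3.7924)
link 1: phi[1] = 40 + -30 = 10 deg
  cos(10 deg) = 0.9848, sin(10 deg) = 0.1736
  joint[2] = (4.5197, 3.7924) + 3 * (0.9848, 0.1736) = (4.5197 + 2.9544, 3.7924 + 0.5209) = (7.4741, 4.3134)
link 2: phi[2] = 40 + -30 + -85 = -75 deg
  cos(-75 deg) = 0.2588, sin(-75 deg) = -0.9659
  joint[3] = (7.4741, 4.3134) + 11.1 * (0.2588, -0.9659) = (7.4741 + 2.8729, 4.3134 + -10.7218) = (10.3470, -6.4084)
link 3: phi[3] = 40 + -30 + -85 + -40 = -115 deg
  cos(-115 deg) = -0.4226, sin(-115 deg) = -0.9063
  joint[4] = (10.3470, -6.4084) + 9.3 * (-0.4226, -0.9063) = (10.3470 + -3.9303, -6.4084 + -8.4287) = (6.4166, -14.8370)
End effector: (6.4166, -14.8370)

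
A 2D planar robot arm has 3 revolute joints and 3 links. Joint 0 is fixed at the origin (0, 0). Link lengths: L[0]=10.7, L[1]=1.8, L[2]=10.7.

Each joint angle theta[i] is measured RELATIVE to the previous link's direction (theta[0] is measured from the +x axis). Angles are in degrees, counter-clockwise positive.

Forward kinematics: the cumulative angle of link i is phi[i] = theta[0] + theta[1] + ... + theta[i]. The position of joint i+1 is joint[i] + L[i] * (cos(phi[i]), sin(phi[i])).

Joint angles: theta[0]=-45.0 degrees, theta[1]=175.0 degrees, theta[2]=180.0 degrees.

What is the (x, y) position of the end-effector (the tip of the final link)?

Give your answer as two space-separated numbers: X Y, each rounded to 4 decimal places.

Answer: 13.2869 -14.3838

Derivation:
joint[0] = (0.0000, 0.0000)  (base)
link 0: phi[0] = -45 = -45 deg
  cos(-45 deg) = 0.7071, sin(-45 deg) = -0.7071
  joint[1] = (0.0000, 0.0000) + 10.7 * (0.7071, -0.7071) = (0.0000 + 7.5660, 0.0000 + -7.5660) = (7.5660, -7.5660)
link 1: phi[1] = -45 + 175 = 130 deg
  cos(130 deg) = -0.6428, sin(130 deg) = 0.7660
  joint[2] = (7.5660, -7.5660) + 1.8 * (-0.6428, 0.7660) = (7.5660 + -1.1570, -7.5660 + 1.3789) = (6.4090, -6.1872)
link 2: phi[2] = -45 + 175 + 180 = 310 deg
  cos(310 deg) = 0.6428, sin(310 deg) = -0.7660
  joint[3] = (6.4090, -6.1872) + 10.7 * (0.6428, -0.7660) = (6.4090 + 6.8778, -6.1872 + -8.1967) = (13.2869, -14.3838)
End effector: (13.2869, -14.3838)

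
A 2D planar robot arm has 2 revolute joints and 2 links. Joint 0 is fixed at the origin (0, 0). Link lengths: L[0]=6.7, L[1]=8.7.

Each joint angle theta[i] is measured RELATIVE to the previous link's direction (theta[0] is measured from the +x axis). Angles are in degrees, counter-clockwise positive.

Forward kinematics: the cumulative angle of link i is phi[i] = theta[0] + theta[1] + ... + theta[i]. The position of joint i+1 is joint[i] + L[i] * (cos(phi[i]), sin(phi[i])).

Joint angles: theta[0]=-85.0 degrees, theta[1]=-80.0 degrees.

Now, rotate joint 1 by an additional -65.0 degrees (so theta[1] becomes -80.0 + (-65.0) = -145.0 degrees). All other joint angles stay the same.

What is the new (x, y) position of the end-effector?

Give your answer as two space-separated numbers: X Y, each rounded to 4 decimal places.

joint[0] = (0.0000, 0.0000)  (base)
link 0: phi[0] = -85 = -85 deg
  cos(-85 deg) = 0.0872, sin(-85 deg) = -0.9962
  joint[1] = (0.0000, 0.0000) + 6.7 * (0.0872, -0.9962) = (0.0000 + 0.5839, 0.0000 + -6.6745) = (0.5839, -6.6745)
link 1: phi[1] = -85 + -145 = -230 deg
  cos(-230 deg) = -0.6428, sin(-230 deg) = 0.7660
  joint[2] = (0.5839, -6.6745) + 8.7 * (-0.6428, 0.7660) = (0.5839 + -5.5923, -6.6745 + 6.6646) = (-5.0083, -0.0099)
End effector: (-5.0083, -0.0099)

Answer: -5.0083 -0.0099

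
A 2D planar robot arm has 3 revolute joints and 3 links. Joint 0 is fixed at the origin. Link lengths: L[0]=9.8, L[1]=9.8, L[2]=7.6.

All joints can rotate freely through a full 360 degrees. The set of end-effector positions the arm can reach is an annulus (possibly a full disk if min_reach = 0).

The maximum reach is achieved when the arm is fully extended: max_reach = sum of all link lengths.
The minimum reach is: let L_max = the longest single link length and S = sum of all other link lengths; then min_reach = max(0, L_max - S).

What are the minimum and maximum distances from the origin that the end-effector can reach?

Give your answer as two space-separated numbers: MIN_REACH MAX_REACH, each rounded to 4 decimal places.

Link lengths: [9.8, 9.8, 7.6]
max_reach = 9.8 + 9.8 + 7.6 = 27.2
L_max = max([9.8, 9.8, 7.6]) = 9.8
S (sum of others) = 27.2 - 9.8 = 17.4
min_reach = max(0, 9.8 - 17.4) = max(0, -7.6) = 0

Answer: 0.0000 27.2000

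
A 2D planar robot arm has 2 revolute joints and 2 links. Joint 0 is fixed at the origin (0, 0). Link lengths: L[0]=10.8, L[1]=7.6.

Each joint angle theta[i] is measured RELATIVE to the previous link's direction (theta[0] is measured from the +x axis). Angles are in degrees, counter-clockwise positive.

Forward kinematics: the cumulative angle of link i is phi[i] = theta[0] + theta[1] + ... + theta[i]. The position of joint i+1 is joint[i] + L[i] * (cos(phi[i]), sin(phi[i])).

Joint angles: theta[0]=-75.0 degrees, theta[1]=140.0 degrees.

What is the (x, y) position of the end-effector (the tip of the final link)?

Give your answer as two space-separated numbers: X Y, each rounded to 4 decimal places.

Answer: 6.0071 -3.5441

Derivation:
joint[0] = (0.0000, 0.0000)  (base)
link 0: phi[0] = -75 = -75 deg
  cos(-75 deg) = 0.2588, sin(-75 deg) = -0.9659
  joint[1] = (0.0000, 0.0000) + 10.8 * (0.2588, -0.9659) = (0.0000 + 2.7952, 0.0000 + -10.4320) = (2.7952, -10.4320)
link 1: phi[1] = -75 + 140 = 65 deg
  cos(65 deg) = 0.4226, sin(65 deg) = 0.9063
  joint[2] = (2.7952, -10.4320) + 7.6 * (0.4226, 0.9063) = (2.7952 + 3.2119, -10.4320 + 6.8879) = (6.0071, -3.5441)
End effector: (6.0071, -3.5441)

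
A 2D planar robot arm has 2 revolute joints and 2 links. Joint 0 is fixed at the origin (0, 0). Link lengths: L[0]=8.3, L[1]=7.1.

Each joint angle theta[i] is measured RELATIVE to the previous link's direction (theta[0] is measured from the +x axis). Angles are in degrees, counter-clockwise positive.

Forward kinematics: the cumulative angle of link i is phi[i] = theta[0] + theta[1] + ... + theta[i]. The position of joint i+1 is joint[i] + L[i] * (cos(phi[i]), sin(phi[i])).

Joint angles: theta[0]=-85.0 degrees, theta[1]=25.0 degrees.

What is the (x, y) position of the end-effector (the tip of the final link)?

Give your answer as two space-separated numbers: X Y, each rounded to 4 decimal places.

Answer: 4.2734 -14.4172

Derivation:
joint[0] = (0.0000, 0.0000)  (base)
link 0: phi[0] = -85 = -85 deg
  cos(-85 deg) = 0.0872, sin(-85 deg) = -0.9962
  joint[1] = (0.0000, 0.0000) + 8.3 * (0.0872, -0.9962) = (0.0000 + 0.7234, 0.0000 + -8.2684) = (0.7234, -8.2684)
link 1: phi[1] = -85 + 25 = -60 deg
  cos(-60 deg) = 0.5000, sin(-60 deg) = -0.8660
  joint[2] = (0.7234, -8.2684) + 7.1 * (0.5000, -0.8660) = (0.7234 + 3.5500, -8.2684 + -6.1488) = (4.2734, -14.4172)
End effector: (4.2734, -14.4172)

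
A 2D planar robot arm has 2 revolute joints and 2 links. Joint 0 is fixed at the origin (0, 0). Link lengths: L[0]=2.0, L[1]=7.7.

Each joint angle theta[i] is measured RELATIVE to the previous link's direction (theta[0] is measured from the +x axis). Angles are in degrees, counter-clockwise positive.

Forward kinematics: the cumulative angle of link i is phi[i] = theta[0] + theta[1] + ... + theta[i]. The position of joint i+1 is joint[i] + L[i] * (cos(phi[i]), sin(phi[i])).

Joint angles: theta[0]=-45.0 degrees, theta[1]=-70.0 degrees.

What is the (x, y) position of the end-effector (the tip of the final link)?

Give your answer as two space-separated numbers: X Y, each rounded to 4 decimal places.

joint[0] = (0.0000, 0.0000)  (base)
link 0: phi[0] = -45 = -45 deg
  cos(-45 deg) = 0.7071, sin(-45 deg) = -0.7071
  joint[1] = (0.0000, 0.0000) + 2 * (0.7071, -0.7071) = (0.0000 + 1.4142, 0.0000 + -1.4142) = (1.4142, -1.4142)
link 1: phi[1] = -45 + -70 = -115 deg
  cos(-115 deg) = -0.4226, sin(-115 deg) = -0.9063
  joint[2] = (1.4142, -1.4142) + 7.7 * (-0.4226, -0.9063) = (1.4142 + -3.2542, -1.4142 + -6.9786) = (-1.8399, -8.3928)
End effector: (-1.8399, -8.3928)

Answer: -1.8399 -8.3928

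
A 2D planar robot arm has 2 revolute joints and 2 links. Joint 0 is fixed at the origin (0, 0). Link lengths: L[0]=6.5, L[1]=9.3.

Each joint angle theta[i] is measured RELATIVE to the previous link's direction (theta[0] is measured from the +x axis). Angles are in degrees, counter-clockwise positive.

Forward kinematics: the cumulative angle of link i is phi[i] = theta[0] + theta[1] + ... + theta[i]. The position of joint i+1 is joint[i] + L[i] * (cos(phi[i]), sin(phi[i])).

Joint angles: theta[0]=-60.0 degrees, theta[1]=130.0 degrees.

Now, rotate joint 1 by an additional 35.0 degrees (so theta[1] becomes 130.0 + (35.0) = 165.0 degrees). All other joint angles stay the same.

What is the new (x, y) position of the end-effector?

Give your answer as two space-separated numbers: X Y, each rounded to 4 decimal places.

Answer: 0.8430 3.3539

Derivation:
joint[0] = (0.0000, 0.0000)  (base)
link 0: phi[0] = -60 = -60 deg
  cos(-60 deg) = 0.5000, sin(-60 deg) = -0.8660
  joint[1] = (0.0000, 0.0000) + 6.5 * (0.5000, -0.8660) = (0.0000 + 3.2500, 0.0000 + -5.6292) = (3.2500, -5.6292)
link 1: phi[1] = -60 + 165 = 105 deg
  cos(105 deg) = -0.2588, sin(105 deg) = 0.9659
  joint[2] = (3.2500, -5.6292) + 9.3 * (-0.2588, 0.9659) = (3.2500 + -2.4070, -5.6292 + 8.9831) = (0.8430, 3.3539)
End effector: (0.8430, 3.3539)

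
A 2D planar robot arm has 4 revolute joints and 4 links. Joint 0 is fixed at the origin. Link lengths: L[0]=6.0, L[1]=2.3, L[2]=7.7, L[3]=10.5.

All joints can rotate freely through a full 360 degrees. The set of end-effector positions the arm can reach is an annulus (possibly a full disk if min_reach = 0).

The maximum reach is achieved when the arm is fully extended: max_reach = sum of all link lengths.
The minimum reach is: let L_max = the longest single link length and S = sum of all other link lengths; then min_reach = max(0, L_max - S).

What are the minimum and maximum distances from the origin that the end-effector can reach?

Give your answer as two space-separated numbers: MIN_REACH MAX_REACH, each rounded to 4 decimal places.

Answer: 0.0000 26.5000

Derivation:
Link lengths: [6.0, 2.3, 7.7, 10.5]
max_reach = 6 + 2.3 + 7.7 + 10.5 = 26.5
L_max = max([6.0, 2.3, 7.7, 10.5]) = 10.5
S (sum of others) = 26.5 - 10.5 = 16
min_reach = max(0, 10.5 - 16) = max(0, -5.5) = 0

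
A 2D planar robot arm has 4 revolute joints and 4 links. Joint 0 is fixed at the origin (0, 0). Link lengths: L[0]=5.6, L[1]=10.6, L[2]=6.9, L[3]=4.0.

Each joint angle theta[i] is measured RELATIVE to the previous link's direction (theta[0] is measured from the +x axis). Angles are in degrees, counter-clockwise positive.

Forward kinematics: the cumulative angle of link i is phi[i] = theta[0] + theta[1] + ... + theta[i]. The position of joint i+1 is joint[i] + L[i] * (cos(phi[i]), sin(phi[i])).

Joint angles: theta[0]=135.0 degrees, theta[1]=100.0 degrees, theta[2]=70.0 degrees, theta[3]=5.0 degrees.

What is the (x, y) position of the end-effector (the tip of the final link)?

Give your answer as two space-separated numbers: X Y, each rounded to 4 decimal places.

joint[0] = (0.0000, 0.0000)  (base)
link 0: phi[0] = 135 = 135 deg
  cos(135 deg) = -0.7071, sin(135 deg) = 0.7071
  joint[1] = (0.0000, 0.0000) + 5.6 * (-0.7071, 0.7071) = (0.0000 + -3.9598, 0.0000 + 3.9598) = (-3.9598, 3.9598)
link 1: phi[1] = 135 + 100 = 235 deg
  cos(235 deg) = -0.5736, sin(235 deg) = -0.8192
  joint[2] = (-3.9598, 3.9598) + 10.6 * (-0.5736, -0.8192) = (-3.9598 + -6.0799, 3.9598 + -8.6830) = (-10.0397, -4.7232)
link 2: phi[2] = 135 + 100 + 70 = 305 deg
  cos(305 deg) = 0.5736, sin(305 deg) = -0.8192
  joint[3] = (-10.0397, -4.7232) + 6.9 * (0.5736, -0.8192) = (-10.0397 + 3.9577, -4.7232 + -5.6521) = (-6.0820, -10.3754)
link 3: phi[3] = 135 + 100 + 70 + 5 = 310 deg
  cos(310 deg) = 0.6428, sin(310 deg) = -0.7660
  joint[4] = (-6.0820, -10.3754) + 4 * (0.6428, -0.7660) = (-6.0820 + 2.5712, -10.3754 + -3.0642) = (-3.5109, -13.4395)
End effector: (-3.5109, -13.4395)

Answer: -3.5109 -13.4395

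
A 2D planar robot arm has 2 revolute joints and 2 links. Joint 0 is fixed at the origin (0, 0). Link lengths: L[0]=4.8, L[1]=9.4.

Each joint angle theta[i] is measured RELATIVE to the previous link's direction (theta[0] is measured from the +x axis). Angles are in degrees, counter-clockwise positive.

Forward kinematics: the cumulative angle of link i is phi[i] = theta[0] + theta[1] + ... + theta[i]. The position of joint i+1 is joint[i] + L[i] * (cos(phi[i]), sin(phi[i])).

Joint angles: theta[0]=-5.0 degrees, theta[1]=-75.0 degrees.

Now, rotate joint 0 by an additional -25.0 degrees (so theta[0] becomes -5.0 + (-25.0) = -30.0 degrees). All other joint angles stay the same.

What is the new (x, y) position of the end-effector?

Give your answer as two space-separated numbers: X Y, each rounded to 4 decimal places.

joint[0] = (0.0000, 0.0000)  (base)
link 0: phi[0] = -30 = -30 deg
  cos(-30 deg) = 0.8660, sin(-30 deg) = -0.5000
  joint[1] = (0.0000, 0.0000) + 4.8 * (0.8660, -0.5000) = (0.0000 + 4.1569, 0.0000 + -2.4000) = (4.1569, -2.4000)
link 1: phi[1] = -30 + -75 = -105 deg
  cos(-105 deg) = -0.2588, sin(-105 deg) = -0.9659
  joint[2] = (4.1569, -2.4000) + 9.4 * (-0.2588, -0.9659) = (4.1569 + -2.4329, -2.4000 + -9.0797) = (1.7240, -11.4797)
End effector: (1.7240, -11.4797)

Answer: 1.7240 -11.4797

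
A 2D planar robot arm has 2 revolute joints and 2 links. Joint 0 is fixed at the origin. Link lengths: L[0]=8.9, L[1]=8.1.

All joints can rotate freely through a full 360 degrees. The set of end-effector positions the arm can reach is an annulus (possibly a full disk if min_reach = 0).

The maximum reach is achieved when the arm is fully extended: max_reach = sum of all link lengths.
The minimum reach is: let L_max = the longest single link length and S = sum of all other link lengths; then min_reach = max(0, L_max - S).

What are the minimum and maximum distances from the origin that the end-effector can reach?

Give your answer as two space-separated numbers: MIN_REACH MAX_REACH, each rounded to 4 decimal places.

Answer: 0.8000 17.0000

Derivation:
Link lengths: [8.9, 8.1]
max_reach = 8.9 + 8.1 = 17
L_max = max([8.9, 8.1]) = 8.9
S (sum of others) = 17 - 8.9 = 8.1
min_reach = max(0, 8.9 - 8.1) = max(0, 0.8) = 0.8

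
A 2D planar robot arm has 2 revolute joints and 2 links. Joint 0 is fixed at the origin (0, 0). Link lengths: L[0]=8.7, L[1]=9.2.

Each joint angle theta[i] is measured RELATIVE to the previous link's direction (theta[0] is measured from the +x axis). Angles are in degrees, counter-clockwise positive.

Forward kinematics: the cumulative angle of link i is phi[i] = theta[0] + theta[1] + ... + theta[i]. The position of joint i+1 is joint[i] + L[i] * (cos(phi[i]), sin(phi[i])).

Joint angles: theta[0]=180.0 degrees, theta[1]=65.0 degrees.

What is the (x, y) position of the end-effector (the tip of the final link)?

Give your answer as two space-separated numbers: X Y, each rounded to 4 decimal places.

Answer: -12.5881 -8.3380

Derivation:
joint[0] = (0.0000, 0.0000)  (base)
link 0: phi[0] = 180 = 180 deg
  cos(180 deg) = -1.0000, sin(180 deg) = 0.0000
  joint[1] = (0.0000, 0.0000) + 8.7 * (-1.0000, 0.0000) = (0.0000 + -8.7000, 0.0000 + 0.0000) = (-8.7000, 0.0000)
link 1: phi[1] = 180 + 65 = 245 deg
  cos(245 deg) = -0.4226, sin(245 deg) = -0.9063
  joint[2] = (-8.7000, 0.0000) + 9.2 * (-0.4226, -0.9063) = (-8.7000 + -3.8881, 0.0000 + -8.3380) = (-12.5881, -8.3380)
End effector: (-12.5881, -8.3380)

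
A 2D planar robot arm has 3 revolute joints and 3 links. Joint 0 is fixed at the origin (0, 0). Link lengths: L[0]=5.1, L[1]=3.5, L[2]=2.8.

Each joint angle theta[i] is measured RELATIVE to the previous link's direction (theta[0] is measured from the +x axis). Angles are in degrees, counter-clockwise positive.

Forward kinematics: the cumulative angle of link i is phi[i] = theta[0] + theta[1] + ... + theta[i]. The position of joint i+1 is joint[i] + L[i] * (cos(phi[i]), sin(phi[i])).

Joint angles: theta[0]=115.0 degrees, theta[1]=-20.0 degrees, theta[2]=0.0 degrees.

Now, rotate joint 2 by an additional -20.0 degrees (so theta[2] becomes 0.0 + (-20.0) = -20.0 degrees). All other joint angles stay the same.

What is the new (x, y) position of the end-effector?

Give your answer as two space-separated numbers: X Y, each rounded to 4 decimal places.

Answer: -1.7357 10.8134

Derivation:
joint[0] = (0.0000, 0.0000)  (base)
link 0: phi[0] = 115 = 115 deg
  cos(115 deg) = -0.4226, sin(115 deg) = 0.9063
  joint[1] = (0.0000, 0.0000) + 5.1 * (-0.4226, 0.9063) = (0.0000 + -2.1554, 0.0000 + 4.6222) = (-2.1554, 4.6222)
link 1: phi[1] = 115 + -20 = 95 deg
  cos(95 deg) = -0.0872, sin(95 deg) = 0.9962
  joint[2] = (-2.1554, 4.6222) + 3.5 * (-0.0872, 0.9962) = (-2.1554 + -0.3050, 4.6222 + 3.4867) = (-2.4604, 8.1089)
link 2: phi[2] = 115 + -20 + -20 = 75 deg
  cos(75 deg) = 0.2588, sin(75 deg) = 0.9659
  joint[3] = (-2.4604, 8.1089) + 2.8 * (0.2588, 0.9659) = (-2.4604 + 0.7247, 8.1089 + 2.7046) = (-1.7357, 10.8134)
End effector: (-1.7357, 10.8134)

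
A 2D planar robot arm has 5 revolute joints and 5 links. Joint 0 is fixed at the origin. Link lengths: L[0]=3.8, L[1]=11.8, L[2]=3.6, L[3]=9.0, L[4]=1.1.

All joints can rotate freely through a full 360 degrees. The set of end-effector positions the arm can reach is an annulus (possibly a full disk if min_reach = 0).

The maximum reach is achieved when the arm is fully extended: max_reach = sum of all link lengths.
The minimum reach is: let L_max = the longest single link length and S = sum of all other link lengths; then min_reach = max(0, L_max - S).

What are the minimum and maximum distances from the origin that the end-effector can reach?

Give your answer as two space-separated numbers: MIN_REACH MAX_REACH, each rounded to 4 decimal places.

Link lengths: [3.8, 11.8, 3.6, 9.0, 1.1]
max_reach = 3.8 + 11.8 + 3.6 + 9 + 1.1 = 29.3
L_max = max([3.8, 11.8, 3.6, 9.0, 1.1]) = 11.8
S (sum of others) = 29.3 - 11.8 = 17.5
min_reach = max(0, 11.8 - 17.5) = max(0, -5.7) = 0

Answer: 0.0000 29.3000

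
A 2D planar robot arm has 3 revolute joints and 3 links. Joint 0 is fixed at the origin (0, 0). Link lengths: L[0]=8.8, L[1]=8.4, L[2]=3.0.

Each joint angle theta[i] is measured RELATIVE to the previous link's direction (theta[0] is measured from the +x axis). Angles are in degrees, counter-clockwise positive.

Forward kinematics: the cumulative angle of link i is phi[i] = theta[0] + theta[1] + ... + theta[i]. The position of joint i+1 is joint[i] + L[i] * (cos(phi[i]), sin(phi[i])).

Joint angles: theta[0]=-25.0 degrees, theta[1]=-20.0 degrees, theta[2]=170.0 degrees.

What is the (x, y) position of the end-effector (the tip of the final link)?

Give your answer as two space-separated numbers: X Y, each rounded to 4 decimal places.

Answer: 12.1945 -7.2013

Derivation:
joint[0] = (0.0000, 0.0000)  (base)
link 0: phi[0] = -25 = -25 deg
  cos(-25 deg) = 0.9063, sin(-25 deg) = -0.4226
  joint[1] = (0.0000, 0.0000) + 8.8 * (0.9063, -0.4226) = (0.0000 + 7.9755, 0.0000 + -3.7190) = (7.9755, -3.7190)
link 1: phi[1] = -25 + -20 = -45 deg
  cos(-45 deg) = 0.7071, sin(-45 deg) = -0.7071
  joint[2] = (7.9755, -3.7190) + 8.4 * (0.7071, -0.7071) = (7.9755 + 5.9397, -3.7190 + -5.9397) = (13.9152, -9.6587)
link 2: phi[2] = -25 + -20 + 170 = 125 deg
  cos(125 deg) = -0.5736, sin(125 deg) = 0.8192
  joint[3] = (13.9152, -9.6587) + 3 * (-0.5736, 0.8192) = (13.9152 + -1.7207, -9.6587 + 2.4575) = (12.1945, -7.2013)
End effector: (12.1945, -7.2013)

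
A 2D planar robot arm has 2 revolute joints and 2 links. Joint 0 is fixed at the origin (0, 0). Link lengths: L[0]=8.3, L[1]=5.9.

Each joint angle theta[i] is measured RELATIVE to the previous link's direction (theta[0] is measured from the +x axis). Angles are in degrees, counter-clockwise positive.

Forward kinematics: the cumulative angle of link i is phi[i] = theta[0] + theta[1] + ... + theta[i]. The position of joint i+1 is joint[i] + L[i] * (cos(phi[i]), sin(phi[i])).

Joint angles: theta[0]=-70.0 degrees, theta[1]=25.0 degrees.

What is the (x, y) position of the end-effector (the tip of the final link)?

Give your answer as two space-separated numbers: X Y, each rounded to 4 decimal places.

Answer: 7.0107 -11.9714

Derivation:
joint[0] = (0.0000, 0.0000)  (base)
link 0: phi[0] = -70 = -70 deg
  cos(-70 deg) = 0.3420, sin(-70 deg) = -0.9397
  joint[1] = (0.0000, 0.0000) + 8.3 * (0.3420, -0.9397) = (0.0000 + 2.8388, 0.0000 + -7.7994) = (2.8388, -7.7994)
link 1: phi[1] = -70 + 25 = -45 deg
  cos(-45 deg) = 0.7071, sin(-45 deg) = -0.7071
  joint[2] = (2.8388, -7.7994) + 5.9 * (0.7071, -0.7071) = (2.8388 + 4.1719, -7.7994 + -4.1719) = (7.0107, -11.9714)
End effector: (7.0107, -11.9714)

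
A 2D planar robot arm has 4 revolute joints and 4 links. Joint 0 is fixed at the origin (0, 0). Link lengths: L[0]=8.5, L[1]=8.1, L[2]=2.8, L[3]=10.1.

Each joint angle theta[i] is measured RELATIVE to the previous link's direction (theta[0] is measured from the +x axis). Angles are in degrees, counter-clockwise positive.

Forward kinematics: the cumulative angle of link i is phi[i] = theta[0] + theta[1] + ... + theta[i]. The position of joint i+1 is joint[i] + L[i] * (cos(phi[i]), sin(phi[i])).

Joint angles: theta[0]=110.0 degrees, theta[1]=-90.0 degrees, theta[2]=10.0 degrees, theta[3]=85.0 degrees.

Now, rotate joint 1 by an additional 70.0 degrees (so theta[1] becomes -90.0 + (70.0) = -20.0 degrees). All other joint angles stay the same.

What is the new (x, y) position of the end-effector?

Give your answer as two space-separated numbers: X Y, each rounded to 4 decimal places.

Answer: -13.4550 17.9646

Derivation:
joint[0] = (0.0000, 0.0000)  (base)
link 0: phi[0] = 110 = 110 deg
  cos(110 deg) = -0.3420, sin(110 deg) = 0.9397
  joint[1] = (0.0000, 0.0000) + 8.5 * (-0.3420, 0.9397) = (0.0000 + -2.9072, 0.0000 + 7.9874) = (-2.9072, 7.9874)
link 1: phi[1] = 110 + -20 = 90 deg
  cos(90 deg) = 0.0000, sin(90 deg) = 1.0000
  joint[2] = (-2.9072, 7.9874) + 8.1 * (0.0000, 1.0000) = (-2.9072 + 0.0000, 7.9874 + 8.1000) = (-2.9072, 16.0874)
link 2: phi[2] = 110 + -20 + 10 = 100 deg
  cos(100 deg) = -0.1736, sin(100 deg) = 0.9848
  joint[3] = (-2.9072, 16.0874) + 2.8 * (-0.1736, 0.9848) = (-2.9072 + -0.4862, 16.0874 + 2.7575) = (-3.3934, 18.8448)
link 3: phi[3] = 110 + -20 + 10 + 85 = 185 deg
  cos(185 deg) = -0.9962, sin(185 deg) = -0.0872
  joint[4] = (-3.3934, 18.8448) + 10.1 * (-0.9962, -0.0872) = (-3.3934 + -10.0616, 18.8448 + -0.8803) = (-13.4550, 17.9646)
End effector: (-13.4550, 17.9646)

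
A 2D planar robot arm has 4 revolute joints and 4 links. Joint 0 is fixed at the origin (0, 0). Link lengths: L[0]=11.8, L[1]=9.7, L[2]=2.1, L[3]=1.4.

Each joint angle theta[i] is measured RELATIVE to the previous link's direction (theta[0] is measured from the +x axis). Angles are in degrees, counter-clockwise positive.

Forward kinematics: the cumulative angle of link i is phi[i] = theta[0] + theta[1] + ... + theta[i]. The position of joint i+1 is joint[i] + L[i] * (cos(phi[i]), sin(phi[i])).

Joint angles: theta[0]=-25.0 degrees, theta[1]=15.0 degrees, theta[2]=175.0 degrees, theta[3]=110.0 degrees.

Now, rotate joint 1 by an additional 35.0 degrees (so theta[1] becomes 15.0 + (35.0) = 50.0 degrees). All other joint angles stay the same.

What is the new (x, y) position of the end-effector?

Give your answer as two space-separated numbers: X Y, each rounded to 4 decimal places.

Answer: 18.4122 -2.6782

Derivation:
joint[0] = (0.0000, 0.0000)  (base)
link 0: phi[0] = -25 = -25 deg
  cos(-25 deg) = 0.9063, sin(-25 deg) = -0.4226
  joint[1] = (0.0000, 0.0000) + 11.8 * (0.9063, -0.4226) = (0.0000 + 10.6944, 0.0000 + -4.9869) = (10.6944, -4.9869)
link 1: phi[1] = -25 + 50 = 25 deg
  cos(25 deg) = 0.9063, sin(25 deg) = 0.4226
  joint[2] = (10.6944, -4.9869) + 9.7 * (0.9063, 0.4226) = (10.6944 + 8.7912, -4.9869 + 4.0994) = (19.4856, -0.8875)
link 2: phi[2] = -25 + 50 + 175 = 200 deg
  cos(200 deg) = -0.9397, sin(200 deg) = -0.3420
  joint[3] = (19.4856, -0.8875) + 2.1 * (-0.9397, -0.3420) = (19.4856 + -1.9734, -0.8875 + -0.7182) = (17.5123, -1.6057)
link 3: phi[3] = -25 + 50 + 175 + 110 = 310 deg
  cos(310 deg) = 0.6428, sin(310 deg) = -0.7660
  joint[4] = (17.5123, -1.6057) + 1.4 * (0.6428, -0.7660) = (17.5123 + 0.8999, -1.6057 + -1.0725) = (18.4122, -2.6782)
End effector: (18.4122, -2.6782)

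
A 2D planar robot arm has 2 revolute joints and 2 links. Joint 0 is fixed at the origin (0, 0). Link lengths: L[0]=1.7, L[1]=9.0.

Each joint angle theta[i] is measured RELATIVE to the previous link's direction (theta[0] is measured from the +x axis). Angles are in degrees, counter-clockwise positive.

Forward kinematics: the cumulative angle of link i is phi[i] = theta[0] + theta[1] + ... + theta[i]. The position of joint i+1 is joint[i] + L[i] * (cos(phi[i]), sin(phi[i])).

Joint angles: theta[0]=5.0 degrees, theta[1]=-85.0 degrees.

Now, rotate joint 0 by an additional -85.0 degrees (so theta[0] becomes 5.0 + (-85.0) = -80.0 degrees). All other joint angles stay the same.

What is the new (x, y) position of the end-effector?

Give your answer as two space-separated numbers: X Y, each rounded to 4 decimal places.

Answer: -8.3981 -4.0035

Derivation:
joint[0] = (0.0000, 0.0000)  (base)
link 0: phi[0] = -80 = -80 deg
  cos(-80 deg) = 0.1736, sin(-80 deg) = -0.9848
  joint[1] = (0.0000, 0.0000) + 1.7 * (0.1736, -0.9848) = (0.0000 + 0.2952, 0.0000 + -1.6742) = (0.2952, -1.6742)
link 1: phi[1] = -80 + -85 = -165 deg
  cos(-165 deg) = -0.9659, sin(-165 deg) = -0.2588
  joint[2] = (0.2952, -1.6742) + 9 * (-0.9659, -0.2588) = (0.2952 + -8.6933, -1.6742 + -2.3294) = (-8.3981, -4.0035)
End effector: (-8.3981, -4.0035)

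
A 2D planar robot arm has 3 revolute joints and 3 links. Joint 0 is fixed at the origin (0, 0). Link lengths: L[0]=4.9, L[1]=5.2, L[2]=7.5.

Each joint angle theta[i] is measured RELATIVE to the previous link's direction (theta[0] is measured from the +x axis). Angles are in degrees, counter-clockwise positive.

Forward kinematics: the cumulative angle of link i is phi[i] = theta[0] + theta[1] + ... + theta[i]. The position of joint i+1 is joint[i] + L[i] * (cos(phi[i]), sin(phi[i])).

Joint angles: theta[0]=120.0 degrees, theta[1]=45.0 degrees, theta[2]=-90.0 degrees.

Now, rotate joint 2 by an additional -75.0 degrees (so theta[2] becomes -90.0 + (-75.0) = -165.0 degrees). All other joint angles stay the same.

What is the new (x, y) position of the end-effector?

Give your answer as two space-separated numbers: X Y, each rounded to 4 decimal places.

Answer: 0.0272 5.5894

Derivation:
joint[0] = (0.0000, 0.0000)  (base)
link 0: phi[0] = 120 = 120 deg
  cos(120 deg) = -0.5000, sin(120 deg) = 0.8660
  joint[1] = (0.0000, 0.0000) + 4.9 * (-0.5000, 0.8660) = (0.0000 + -2.4500, 0.0000 + 4.2435) = (-2.4500, 4.2435)
link 1: phi[1] = 120 + 45 = 165 deg
  cos(165 deg) = -0.9659, sin(165 deg) = 0.2588
  joint[2] = (-2.4500, 4.2435) + 5.2 * (-0.9659, 0.2588) = (-2.4500 + -5.0228, 4.2435 + 1.3459) = (-7.4728, 5.5894)
link 2: phi[2] = 120 + 45 + -165 = 0 deg
  cos(0 deg) = 1.0000, sin(0 deg) = 0.0000
  joint[3] = (-7.4728, 5.5894) + 7.5 * (1.0000, 0.0000) = (-7.4728 + 7.5000, 5.5894 + 0.0000) = (0.0272, 5.5894)
End effector: (0.0272, 5.5894)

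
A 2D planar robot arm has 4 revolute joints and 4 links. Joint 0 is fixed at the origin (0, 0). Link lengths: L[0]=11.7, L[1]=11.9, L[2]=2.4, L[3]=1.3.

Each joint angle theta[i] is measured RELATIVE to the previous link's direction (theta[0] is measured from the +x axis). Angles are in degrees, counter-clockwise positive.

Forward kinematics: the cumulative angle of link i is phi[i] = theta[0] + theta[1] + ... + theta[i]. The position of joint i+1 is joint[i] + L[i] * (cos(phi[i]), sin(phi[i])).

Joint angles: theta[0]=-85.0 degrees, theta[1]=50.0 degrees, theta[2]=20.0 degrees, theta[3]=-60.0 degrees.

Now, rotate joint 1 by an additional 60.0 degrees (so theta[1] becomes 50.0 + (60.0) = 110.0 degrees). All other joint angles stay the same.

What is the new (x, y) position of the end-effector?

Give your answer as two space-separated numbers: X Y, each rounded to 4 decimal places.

Answer: 14.7575 -5.2657

Derivation:
joint[0] = (0.0000, 0.0000)  (base)
link 0: phi[0] = -85 = -85 deg
  cos(-85 deg) = 0.0872, sin(-85 deg) = -0.9962
  joint[1] = (0.0000, 0.0000) + 11.7 * (0.0872, -0.9962) = (0.0000 + 1.0197, 0.0000 + -11.6555) = (1.0197, -11.6555)
link 1: phi[1] = -85 + 110 = 25 deg
  cos(25 deg) = 0.9063, sin(25 deg) = 0.4226
  joint[2] = (1.0197, -11.6555) + 11.9 * (0.9063, 0.4226) = (1.0197 + 10.7851, -11.6555 + 5.0292) = (11.8048, -6.6263)
link 2: phi[2] = -85 + 110 + 20 = 45 deg
  cos(45 deg) = 0.7071, sin(45 deg) = 0.7071
  joint[3] = (11.8048, -6.6263) + 2.4 * (0.7071, 0.7071) = (11.8048 + 1.6971, -6.6263 + 1.6971) = (13.5018, -4.9293)
link 3: phi[3] = -85 + 110 + 20 + -60 = -15 deg
  cos(-15 deg) = 0.9659, sin(-15 deg) = -0.2588
  joint[4] = (13.5018, -4.9293) + 1.3 * (0.9659, -0.2588) = (13.5018 + 1.2557, -4.9293 + -0.3365) = (14.7575, -5.2657)
End effector: (14.7575, -5.2657)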